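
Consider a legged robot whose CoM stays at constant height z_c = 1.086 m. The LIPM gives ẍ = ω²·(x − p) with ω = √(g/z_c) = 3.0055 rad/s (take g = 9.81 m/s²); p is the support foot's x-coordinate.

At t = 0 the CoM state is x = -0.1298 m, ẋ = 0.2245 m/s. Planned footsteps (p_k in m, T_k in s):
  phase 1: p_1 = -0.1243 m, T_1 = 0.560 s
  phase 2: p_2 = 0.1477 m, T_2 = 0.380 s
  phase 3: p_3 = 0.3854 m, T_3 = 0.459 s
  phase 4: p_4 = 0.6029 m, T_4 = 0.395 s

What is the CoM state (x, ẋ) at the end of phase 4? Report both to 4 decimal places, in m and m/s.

x = 0.7017, ẋ = 0.5724

phase 1: p=-0.1243, T=0.560, ωT=1.683080, cosh=2.783954, sinh=2.598153; start (x,ẋ)=(-0.129800, 0.224500) → end (x,ẋ)=(0.054461, 0.582050)
phase 2: p=0.1477, T=0.380, ωT=1.142090, cosh=1.726231, sinh=1.407079; start (x,ẋ)=(0.054461, 0.582050) → end (x,ẋ)=(0.259245, 0.610446)
phase 3: p=0.3854, T=0.459, ωT=1.379525, cosh=2.112355, sinh=1.860657; start (x,ẋ)=(0.259245, 0.610446) → end (x,ẋ)=(0.496833, 0.583994)
phase 4: p=0.6029, T=0.395, ωT=1.187173, cosh=1.791441, sinh=1.486359; start (x,ẋ)=(0.496833, 0.583994) → end (x,ẋ)=(0.701699, 0.572362)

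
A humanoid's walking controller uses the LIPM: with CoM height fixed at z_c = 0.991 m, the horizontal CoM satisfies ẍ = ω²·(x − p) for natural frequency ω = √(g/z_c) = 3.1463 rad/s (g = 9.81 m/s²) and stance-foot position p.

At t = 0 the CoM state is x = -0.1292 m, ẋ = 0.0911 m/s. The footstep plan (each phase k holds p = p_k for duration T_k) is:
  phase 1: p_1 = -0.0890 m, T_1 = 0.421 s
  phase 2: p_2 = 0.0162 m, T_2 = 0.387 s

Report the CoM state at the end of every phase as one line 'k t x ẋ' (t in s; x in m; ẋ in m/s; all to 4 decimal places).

phase 1: p=-0.0890, T=0.421, ωT=1.324592, cosh=2.013282, sinh=1.747370; start (x,ẋ)=(-0.129200, 0.091100) → end (x,ẋ)=(-0.119339, -0.037600)
phase 2: p=0.0162, T=0.387, ωT=1.217618, cosh=1.837532, sinh=1.541598; start (x,ẋ)=(-0.119339, -0.037600) → end (x,ẋ)=(-0.251281, -0.726501)

1 0.4210 -0.1193 -0.0376
2 0.8080 -0.2513 -0.7265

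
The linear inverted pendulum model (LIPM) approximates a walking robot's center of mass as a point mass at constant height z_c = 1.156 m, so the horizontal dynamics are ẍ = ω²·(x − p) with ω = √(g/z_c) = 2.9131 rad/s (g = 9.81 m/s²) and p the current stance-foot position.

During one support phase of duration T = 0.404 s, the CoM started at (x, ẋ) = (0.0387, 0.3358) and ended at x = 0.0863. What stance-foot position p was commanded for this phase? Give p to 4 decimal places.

p = 0.1954

ωT = 2.9131·0.404 = 1.176892; cosh(ωT) = 1.776256, sinh(ωT) = 1.468021
x(T) = p + (x₀−p)·cosh(ωT) + (ẋ₀/ω)·sinh(ωT) ⇒ p·(1 − cosh) = x(T) − x₀·cosh − (ẋ₀/ω)·sinh
numerator   = 0.0863 − (0.0387)·1.776256 − (0.3358/2.9131)·1.468021 = -0.151663
denominator = 1 − 1.776256 = -0.776256
p = -0.151663 / -0.776256 = 0.1954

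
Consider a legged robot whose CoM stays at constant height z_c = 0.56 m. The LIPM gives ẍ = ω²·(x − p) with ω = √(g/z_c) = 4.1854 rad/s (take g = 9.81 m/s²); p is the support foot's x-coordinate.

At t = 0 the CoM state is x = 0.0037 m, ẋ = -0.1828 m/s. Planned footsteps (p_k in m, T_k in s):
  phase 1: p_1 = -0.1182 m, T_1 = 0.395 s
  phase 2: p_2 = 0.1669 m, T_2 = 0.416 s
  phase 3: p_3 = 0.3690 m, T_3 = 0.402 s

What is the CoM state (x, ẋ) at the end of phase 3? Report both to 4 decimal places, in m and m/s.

phase 1: p=-0.1182, T=0.395, ωT=1.653233, cosh=2.707636, sinh=2.516206; start (x,ẋ)=(0.003700, -0.182800) → end (x,ẋ)=(0.101964, 0.788813)
phase 2: p=0.1669, T=0.416, ωT=1.741126, cosh=2.939544, sinh=2.764221; start (x,ẋ)=(0.101964, 0.788813) → end (x,ẋ)=(0.496984, 1.567480)
phase 3: p=0.3690, T=0.402, ωT=1.682531, cosh=2.782528, sinh=2.596625; start (x,ẋ)=(0.496984, 1.567480) → end (x,ẋ)=(1.697585, 5.752477)

x = 1.6976, ẋ = 5.7525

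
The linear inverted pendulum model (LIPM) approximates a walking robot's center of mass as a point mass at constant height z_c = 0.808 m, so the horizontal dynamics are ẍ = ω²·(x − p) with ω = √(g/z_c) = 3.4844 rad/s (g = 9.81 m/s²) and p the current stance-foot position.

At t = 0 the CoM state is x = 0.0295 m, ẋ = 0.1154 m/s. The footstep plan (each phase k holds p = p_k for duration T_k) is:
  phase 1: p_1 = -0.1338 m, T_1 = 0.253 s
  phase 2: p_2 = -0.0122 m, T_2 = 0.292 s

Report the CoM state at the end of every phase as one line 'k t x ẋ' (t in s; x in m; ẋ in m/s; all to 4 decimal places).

phase 1: p=-0.1338, T=0.253, ωT=0.881553, cosh=1.414393, sinh=1.000254; start (x,ẋ)=(0.029500, 0.115400) → end (x,ẋ)=(0.130298, 0.732368)
phase 2: p=-0.0122, T=0.292, ωT=1.017445, cosh=1.563818, sinh=1.202300; start (x,ẋ)=(0.130298, 0.732368) → end (x,ẋ)=(0.463346, 1.742256)

1 0.2530 0.1303 0.7324
2 0.5450 0.4633 1.7423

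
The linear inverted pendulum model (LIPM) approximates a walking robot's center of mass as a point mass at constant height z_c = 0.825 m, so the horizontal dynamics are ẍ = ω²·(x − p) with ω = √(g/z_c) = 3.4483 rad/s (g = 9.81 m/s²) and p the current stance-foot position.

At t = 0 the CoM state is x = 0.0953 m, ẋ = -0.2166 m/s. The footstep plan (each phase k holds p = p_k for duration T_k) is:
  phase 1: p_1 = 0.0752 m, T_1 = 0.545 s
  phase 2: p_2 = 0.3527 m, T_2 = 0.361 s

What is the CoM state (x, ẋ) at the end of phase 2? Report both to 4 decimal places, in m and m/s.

phase 1: p=0.0752, T=0.545, ωT=1.879324, cosh=3.350883, sinh=3.198190; start (x,ẋ)=(0.095300, -0.216600) → end (x,ẋ)=(-0.058337, -0.504132)
phase 2: p=0.3527, T=0.361, ωT=1.244836, cosh=1.880177, sinh=1.592189; start (x,ẋ)=(-0.058337, -0.504132) → end (x,ẋ)=(-0.652896, -3.204593)

x = -0.6529, ẋ = -3.2046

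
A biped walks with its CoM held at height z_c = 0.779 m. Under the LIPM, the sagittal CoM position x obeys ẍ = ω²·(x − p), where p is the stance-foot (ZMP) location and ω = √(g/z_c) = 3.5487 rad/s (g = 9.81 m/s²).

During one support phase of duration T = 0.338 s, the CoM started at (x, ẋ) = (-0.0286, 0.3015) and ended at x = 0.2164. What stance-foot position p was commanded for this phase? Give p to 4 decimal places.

p = -0.1729

ωT = 3.5487·0.338 = 1.199461; cosh(ωT) = 1.809842, sinh(ωT) = 1.508485
x(T) = p + (x₀−p)·cosh(ωT) + (ẋ₀/ω)·sinh(ωT) ⇒ p·(1 − cosh) = x(T) − x₀·cosh − (ẋ₀/ω)·sinh
numerator   = 0.2164 − (-0.0286)·1.809842 − (0.3015/3.5487)·1.508485 = 0.140000
denominator = 1 − 1.809842 = -0.809842
p = 0.140000 / -0.809842 = -0.1729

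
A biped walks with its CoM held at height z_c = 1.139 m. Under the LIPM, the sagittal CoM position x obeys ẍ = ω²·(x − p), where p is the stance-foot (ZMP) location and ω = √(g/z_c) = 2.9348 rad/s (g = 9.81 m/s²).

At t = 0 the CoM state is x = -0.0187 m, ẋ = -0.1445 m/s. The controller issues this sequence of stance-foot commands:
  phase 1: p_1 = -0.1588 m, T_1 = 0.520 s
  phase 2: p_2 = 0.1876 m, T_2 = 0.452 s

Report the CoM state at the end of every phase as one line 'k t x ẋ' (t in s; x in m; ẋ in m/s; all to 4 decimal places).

phase 1: p=-0.1588, T=0.520, ωT=1.526096, cosh=2.408783, sinh=2.191400; start (x,ẋ)=(-0.018700, -0.144500) → end (x,ẋ)=(0.070773, 0.552959)
phase 2: p=0.1876, T=0.452, ωT=1.326530, cosh=2.016671, sinh=1.751274; start (x,ẋ)=(0.070773, 0.552959) → end (x,ẋ)=(0.281964, 0.514688)

1 0.5200 0.0708 0.5530
2 0.9720 0.2820 0.5147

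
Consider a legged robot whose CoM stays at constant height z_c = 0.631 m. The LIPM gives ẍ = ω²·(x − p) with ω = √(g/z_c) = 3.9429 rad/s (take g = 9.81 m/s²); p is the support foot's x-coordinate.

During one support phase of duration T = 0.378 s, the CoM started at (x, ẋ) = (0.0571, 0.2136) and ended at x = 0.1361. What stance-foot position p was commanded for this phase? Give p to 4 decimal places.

p = 0.0835

ωT = 3.9429·0.378 = 1.490416; cosh(ωT) = 2.332111, sinh(ωT) = 2.106832
x(T) = p + (x₀−p)·cosh(ωT) + (ẋ₀/ω)·sinh(ωT) ⇒ p·(1 − cosh) = x(T) − x₀·cosh − (ẋ₀/ω)·sinh
numerator   = 0.1361 − (0.0571)·2.332111 − (0.2136/3.9429)·2.106832 = -0.111198
denominator = 1 − 2.332111 = -1.332111
p = -0.111198 / -1.332111 = 0.0835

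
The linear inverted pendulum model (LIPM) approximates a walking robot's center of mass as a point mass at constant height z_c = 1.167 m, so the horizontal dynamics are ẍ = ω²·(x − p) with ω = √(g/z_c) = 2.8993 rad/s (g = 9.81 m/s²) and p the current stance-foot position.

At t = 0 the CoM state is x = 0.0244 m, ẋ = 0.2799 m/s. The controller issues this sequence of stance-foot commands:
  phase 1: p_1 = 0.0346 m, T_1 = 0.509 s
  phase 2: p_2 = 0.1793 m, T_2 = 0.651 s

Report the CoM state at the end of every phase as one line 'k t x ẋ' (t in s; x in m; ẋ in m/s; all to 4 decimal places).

1 0.5090 0.2112 0.5829
2 1.1600 0.9356 2.2670

phase 1: p=0.0346, T=0.509, ωT=1.475744, cosh=2.301448, sinh=2.072840; start (x,ẋ)=(0.024400, 0.279900) → end (x,ẋ)=(0.211238, 0.582876)
phase 2: p=0.1793, T=0.651, ωT=1.887444, cosh=3.376966, sinh=3.225507; start (x,ẋ)=(0.211238, 0.582876) → end (x,ẋ)=(0.935611, 2.267028)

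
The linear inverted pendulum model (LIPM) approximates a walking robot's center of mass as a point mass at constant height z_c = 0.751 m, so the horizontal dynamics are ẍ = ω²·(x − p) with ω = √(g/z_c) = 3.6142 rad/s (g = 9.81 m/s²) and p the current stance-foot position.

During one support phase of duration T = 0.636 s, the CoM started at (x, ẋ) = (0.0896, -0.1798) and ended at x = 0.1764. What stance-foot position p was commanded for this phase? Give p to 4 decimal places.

p = 0.0072

ωT = 3.6142·0.636 = 2.298631; cosh(ωT) = 5.030468, sinh(ωT) = 4.930071
x(T) = p + (x₀−p)·cosh(ωT) + (ẋ₀/ω)·sinh(ωT) ⇒ p·(1 − cosh) = x(T) − x₀·cosh − (ẋ₀/ω)·sinh
numerator   = 0.1764 − (0.0896)·5.030468 − (-0.1798/3.6142)·4.930071 = -0.029068
denominator = 1 − 5.030468 = -4.030468
p = -0.029068 / -4.030468 = 0.0072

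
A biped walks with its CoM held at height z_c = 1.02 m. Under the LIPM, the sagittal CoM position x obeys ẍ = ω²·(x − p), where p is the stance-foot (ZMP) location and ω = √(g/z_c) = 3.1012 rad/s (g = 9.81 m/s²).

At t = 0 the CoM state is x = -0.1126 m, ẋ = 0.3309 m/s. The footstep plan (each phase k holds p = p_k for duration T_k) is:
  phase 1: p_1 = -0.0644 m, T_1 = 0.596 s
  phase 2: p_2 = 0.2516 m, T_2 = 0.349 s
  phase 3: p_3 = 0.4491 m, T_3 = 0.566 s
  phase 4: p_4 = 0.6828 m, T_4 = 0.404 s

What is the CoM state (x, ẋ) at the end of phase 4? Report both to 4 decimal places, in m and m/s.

phase 1: p=-0.0644, T=0.596, ωT=1.848315, cosh=3.253308, sinh=3.095806; start (x,ẋ)=(-0.112600, 0.330900) → end (x,ẋ)=(0.109115, 0.613765)
phase 2: p=0.2516, T=0.349, ωT=1.082319, cosh=1.645162, sinh=1.306353; start (x,ẋ)=(0.109115, 0.613765) → end (x,ẋ)=(0.275732, 0.432499)
phase 3: p=0.4491, T=0.566, ωT=1.755279, cosh=2.978961, sinh=2.806102; start (x,ẋ)=(0.275732, 0.432499) → end (x,ẋ)=(0.323988, -0.220297)
phase 4: p=0.6828, T=0.404, ωT=1.252885, cosh=1.893053, sinh=1.607373; start (x,ẋ)=(0.323988, -0.220297) → end (x,ẋ)=(-0.110631, -2.205634)

x = -0.1106, ẋ = -2.2056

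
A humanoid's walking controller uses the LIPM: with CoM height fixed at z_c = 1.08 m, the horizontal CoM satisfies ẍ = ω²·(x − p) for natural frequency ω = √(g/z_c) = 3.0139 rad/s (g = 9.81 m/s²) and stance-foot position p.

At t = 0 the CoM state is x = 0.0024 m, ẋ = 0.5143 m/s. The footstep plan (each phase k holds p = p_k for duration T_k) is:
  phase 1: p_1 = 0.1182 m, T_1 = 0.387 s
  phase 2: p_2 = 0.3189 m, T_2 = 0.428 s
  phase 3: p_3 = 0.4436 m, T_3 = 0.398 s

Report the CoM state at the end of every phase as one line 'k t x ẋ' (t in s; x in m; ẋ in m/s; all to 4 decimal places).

phase 1: p=0.1182, T=0.387, ωT=1.166379, cosh=1.760920, sinh=1.449428; start (x,ẋ)=(0.002400, 0.514300) → end (x,ẋ)=(0.161620, 0.399777)
phase 2: p=0.3189, T=0.428, ωT=1.289949, cosh=1.953943, sinh=1.678659; start (x,ẋ)=(0.161620, 0.399777) → end (x,ẋ)=(0.234248, -0.014588)
phase 3: p=0.4436, T=0.398, ωT=1.199532, cosh=1.809950, sinh=1.508614; start (x,ẋ)=(0.234248, -0.014588) → end (x,ẋ)=(0.057381, -0.978289)

1 0.3870 0.1616 0.3998
2 0.8150 0.2342 -0.0146
3 1.2130 0.0574 -0.9783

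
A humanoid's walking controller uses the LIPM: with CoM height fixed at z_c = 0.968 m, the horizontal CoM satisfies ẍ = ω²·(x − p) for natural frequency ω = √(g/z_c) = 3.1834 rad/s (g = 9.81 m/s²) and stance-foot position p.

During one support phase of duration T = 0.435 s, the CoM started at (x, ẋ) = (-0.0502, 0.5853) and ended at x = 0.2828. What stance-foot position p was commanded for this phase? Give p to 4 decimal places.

p = -0.0403

ωT = 3.1834·0.435 = 1.384779; cosh(ωT) = 2.122161, sinh(ωT) = 1.871782
x(T) = p + (x₀−p)·cosh(ωT) + (ẋ₀/ω)·sinh(ωT) ⇒ p·(1 − cosh) = x(T) − x₀·cosh − (ẋ₀/ω)·sinh
numerator   = 0.2828 − (-0.0502)·2.122161 − (0.5853/3.1834)·1.871782 = 0.045187
denominator = 1 − 2.122161 = -1.122161
p = 0.045187 / -1.122161 = -0.0403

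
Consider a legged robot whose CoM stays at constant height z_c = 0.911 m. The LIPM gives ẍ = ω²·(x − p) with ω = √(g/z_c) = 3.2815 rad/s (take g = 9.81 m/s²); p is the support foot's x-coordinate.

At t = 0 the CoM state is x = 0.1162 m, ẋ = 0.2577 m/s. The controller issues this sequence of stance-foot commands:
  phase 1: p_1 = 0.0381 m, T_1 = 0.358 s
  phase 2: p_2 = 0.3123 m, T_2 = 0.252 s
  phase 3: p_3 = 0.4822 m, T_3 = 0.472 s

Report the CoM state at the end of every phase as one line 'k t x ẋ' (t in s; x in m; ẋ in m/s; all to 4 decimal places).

1 0.3580 0.2916 0.8322
2 0.6100 0.5185 1.0705
3 1.0820 1.3045 2.9004

phase 1: p=0.0381, T=0.358, ωT=1.174777, cosh=1.773154, sinh=1.464267; start (x,ẋ)=(0.116200, 0.257700) → end (x,ẋ)=(0.291574, 0.832212)
phase 2: p=0.3123, T=0.252, ωT=0.826938, cosh=1.361847, sinh=0.924460; start (x,ẋ)=(0.291574, 0.832212) → end (x,ẋ)=(0.518524, 1.070470)
phase 3: p=0.4822, T=0.472, ωT=1.548868, cosh=2.459314, sinh=2.246826; start (x,ẋ)=(0.518524, 1.070470) → end (x,ẋ)=(1.304477, 2.900437)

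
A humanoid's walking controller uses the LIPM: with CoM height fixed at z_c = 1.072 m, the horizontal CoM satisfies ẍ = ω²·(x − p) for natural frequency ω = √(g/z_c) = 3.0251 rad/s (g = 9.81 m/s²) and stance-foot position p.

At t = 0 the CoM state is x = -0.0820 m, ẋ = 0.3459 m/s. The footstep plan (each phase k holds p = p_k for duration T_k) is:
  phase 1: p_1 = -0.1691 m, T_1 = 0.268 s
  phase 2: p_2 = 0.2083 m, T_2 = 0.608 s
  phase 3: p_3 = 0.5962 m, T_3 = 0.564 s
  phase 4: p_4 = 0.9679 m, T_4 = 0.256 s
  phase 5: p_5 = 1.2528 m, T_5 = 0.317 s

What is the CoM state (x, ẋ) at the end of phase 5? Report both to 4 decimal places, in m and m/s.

phase 1: p=-0.1691, T=0.268, ωT=0.810727, cosh=1.347039, sinh=0.902504; start (x,ẋ)=(-0.082000, 0.345900) → end (x,ẋ)=(0.051422, 0.703738)
phase 2: p=0.2083, T=0.608, ωT=1.839261, cosh=3.225410, sinh=3.066475; start (x,ẋ)=(0.051422, 0.703738) → end (x,ẋ)=(0.415668, 0.814585)
phase 3: p=0.5962, T=0.564, ωT=1.706156, cosh=2.844657, sinh=2.663094; start (x,ẋ)=(0.415668, 0.814585) → end (x,ẋ)=(0.799755, 0.862828)
phase 4: p=0.9679, T=0.256, ωT=0.774426, cosh=1.315157, sinh=0.854189; start (x,ẋ)=(0.799755, 0.862828) → end (x,ẋ)=(0.990397, 0.700267)
phase 5: p=1.2528, T=0.317, ωT=0.958957, cosh=1.496133, sinh=1.112840; start (x,ẋ)=(0.990397, 0.700267) → end (x,ẋ)=(1.117817, 0.164326)

x = 1.1178, ẋ = 0.1643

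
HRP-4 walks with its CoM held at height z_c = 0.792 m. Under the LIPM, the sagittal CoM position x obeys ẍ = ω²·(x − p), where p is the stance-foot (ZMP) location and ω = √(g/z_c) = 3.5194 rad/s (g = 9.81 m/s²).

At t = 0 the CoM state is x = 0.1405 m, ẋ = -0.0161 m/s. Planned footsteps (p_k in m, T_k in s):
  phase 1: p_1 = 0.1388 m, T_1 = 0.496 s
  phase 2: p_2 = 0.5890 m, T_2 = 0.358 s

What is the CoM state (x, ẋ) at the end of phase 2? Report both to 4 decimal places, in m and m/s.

x = -0.2973, ẋ = -2.6707

phase 1: p=0.1388, T=0.496, ωT=1.745622, cosh=2.952001, sinh=2.777465; start (x,ẋ)=(0.140500, -0.016100) → end (x,ẋ)=(0.131112, -0.030910)
phase 2: p=0.5890, T=0.358, ωT=1.259945, cosh=1.904449, sinh=1.620779; start (x,ẋ)=(0.131112, -0.030910) → end (x,ẋ)=(-0.297258, -2.670735)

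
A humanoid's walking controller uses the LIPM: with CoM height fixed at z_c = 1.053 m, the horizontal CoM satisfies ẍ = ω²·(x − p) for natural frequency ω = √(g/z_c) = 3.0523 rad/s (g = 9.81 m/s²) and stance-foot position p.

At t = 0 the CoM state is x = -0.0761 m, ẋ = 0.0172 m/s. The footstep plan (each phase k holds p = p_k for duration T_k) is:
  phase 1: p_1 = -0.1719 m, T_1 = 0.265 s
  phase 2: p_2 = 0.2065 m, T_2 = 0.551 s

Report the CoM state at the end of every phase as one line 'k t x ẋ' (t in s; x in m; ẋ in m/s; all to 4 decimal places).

phase 1: p=-0.1719, T=0.265, ωT=0.808859, cosh=1.345356, sinh=0.899990; start (x,ẋ)=(-0.076100, 0.017200) → end (x,ẋ)=(-0.037943, 0.286306)
phase 2: p=0.2065, T=0.551, ωT=1.681817, cosh=2.780676, sinh=2.594640; start (x,ẋ)=(-0.037943, 0.286306) → end (x,ẋ)=(-0.229840, -1.139773)

1 0.2650 -0.0379 0.2863
2 0.8160 -0.2298 -1.1398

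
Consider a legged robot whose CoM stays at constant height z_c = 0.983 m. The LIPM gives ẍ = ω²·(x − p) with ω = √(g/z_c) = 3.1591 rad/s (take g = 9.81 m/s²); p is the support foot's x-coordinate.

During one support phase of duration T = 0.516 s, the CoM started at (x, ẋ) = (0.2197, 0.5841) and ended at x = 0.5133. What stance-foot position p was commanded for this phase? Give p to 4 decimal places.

ωT = 3.1591·0.516 = 1.630096; cosh(ωT) = 2.650137, sinh(ωT) = 2.454226
x(T) = p + (x₀−p)·cosh(ωT) + (ẋ₀/ω)·sinh(ωT) ⇒ p·(1 − cosh) = x(T) − x₀·cosh − (ẋ₀/ω)·sinh
numerator   = 0.5133 − (0.2197)·2.650137 − (0.5841/3.1591)·2.454226 = -0.522708
denominator = 1 − 2.650137 = -1.650137
p = -0.522708 / -1.650137 = 0.3168

p = 0.3168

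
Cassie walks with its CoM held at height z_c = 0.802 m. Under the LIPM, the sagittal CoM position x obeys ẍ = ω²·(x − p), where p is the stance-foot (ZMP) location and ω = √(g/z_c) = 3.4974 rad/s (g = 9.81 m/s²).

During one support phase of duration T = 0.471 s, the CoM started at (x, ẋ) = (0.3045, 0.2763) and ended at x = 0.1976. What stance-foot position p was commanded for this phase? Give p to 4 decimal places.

ωT = 3.4974·0.471 = 1.647275; cosh(ωT) = 2.692693, sinh(ωT) = 2.500119
x(T) = p + (x₀−p)·cosh(ωT) + (ẋ₀/ω)·sinh(ωT) ⇒ p·(1 − cosh) = x(T) − x₀·cosh − (ẋ₀/ω)·sinh
numerator   = 0.1976 − (0.3045)·2.692693 − (0.2763/3.4974)·2.500119 = -0.819838
denominator = 1 − 2.692693 = -1.692693
p = -0.819838 / -1.692693 = 0.4843

p = 0.4843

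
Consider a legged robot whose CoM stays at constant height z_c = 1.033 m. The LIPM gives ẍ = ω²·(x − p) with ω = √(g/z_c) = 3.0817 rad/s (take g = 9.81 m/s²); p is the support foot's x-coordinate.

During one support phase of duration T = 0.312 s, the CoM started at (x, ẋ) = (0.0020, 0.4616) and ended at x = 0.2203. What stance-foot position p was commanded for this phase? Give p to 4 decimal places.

p = -0.1003

ωT = 3.0817·0.312 = 0.961490; cosh(ωT) = 1.498957, sinh(ωT) = 1.116635
x(T) = p + (x₀−p)·cosh(ωT) + (ẋ₀/ω)·sinh(ωT) ⇒ p·(1 − cosh) = x(T) − x₀·cosh − (ẋ₀/ω)·sinh
numerator   = 0.2203 − (0.0020)·1.498957 − (0.4616/3.0817)·1.116635 = 0.050044
denominator = 1 − 1.498957 = -0.498957
p = 0.050044 / -0.498957 = -0.1003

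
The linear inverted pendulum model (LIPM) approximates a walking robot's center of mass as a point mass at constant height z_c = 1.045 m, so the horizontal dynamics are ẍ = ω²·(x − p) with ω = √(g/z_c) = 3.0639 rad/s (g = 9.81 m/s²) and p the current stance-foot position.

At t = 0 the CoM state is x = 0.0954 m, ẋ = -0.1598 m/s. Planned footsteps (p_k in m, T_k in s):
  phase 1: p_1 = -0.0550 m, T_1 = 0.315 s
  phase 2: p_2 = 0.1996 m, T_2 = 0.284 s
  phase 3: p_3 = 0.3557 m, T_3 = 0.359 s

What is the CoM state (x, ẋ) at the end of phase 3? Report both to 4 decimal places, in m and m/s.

x = 0.0947, ẋ = -0.5646

phase 1: p=-0.0550, T=0.315, ωT=0.965128, cosh=1.503030, sinh=1.122095; start (x,ẋ)=(0.095400, -0.159800) → end (x,ẋ)=(0.112532, 0.276889)
phase 2: p=0.1996, T=0.284, ωT=0.870148, cosh=1.403076, sinh=0.984187; start (x,ẋ)=(0.112532, 0.276889) → end (x,ẋ)=(0.166379, 0.125947)
phase 3: p=0.3557, T=0.359, ωT=1.099940, cosh=1.668439, sinh=1.335548; start (x,ẋ)=(0.166379, 0.125947) → end (x,ẋ)=(0.094730, -0.564562)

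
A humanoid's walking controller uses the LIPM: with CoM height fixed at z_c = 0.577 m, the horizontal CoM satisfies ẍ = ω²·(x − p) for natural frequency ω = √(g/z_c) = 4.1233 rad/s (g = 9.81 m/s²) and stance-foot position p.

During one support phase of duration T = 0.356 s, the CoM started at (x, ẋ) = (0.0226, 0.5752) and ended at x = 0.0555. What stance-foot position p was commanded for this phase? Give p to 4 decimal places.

ωT = 4.1233·0.356 = 1.467895; cosh(ωT) = 2.285249, sinh(ωT) = 2.054839
x(T) = p + (x₀−p)·cosh(ωT) + (ẋ₀/ω)·sinh(ωT) ⇒ p·(1 − cosh) = x(T) − x₀·cosh − (ẋ₀/ω)·sinh
numerator   = 0.0555 − (0.0226)·2.285249 − (0.5752/4.1233)·2.054839 = -0.282797
denominator = 1 − 2.285249 = -1.285249
p = -0.282797 / -1.285249 = 0.2200

p = 0.2200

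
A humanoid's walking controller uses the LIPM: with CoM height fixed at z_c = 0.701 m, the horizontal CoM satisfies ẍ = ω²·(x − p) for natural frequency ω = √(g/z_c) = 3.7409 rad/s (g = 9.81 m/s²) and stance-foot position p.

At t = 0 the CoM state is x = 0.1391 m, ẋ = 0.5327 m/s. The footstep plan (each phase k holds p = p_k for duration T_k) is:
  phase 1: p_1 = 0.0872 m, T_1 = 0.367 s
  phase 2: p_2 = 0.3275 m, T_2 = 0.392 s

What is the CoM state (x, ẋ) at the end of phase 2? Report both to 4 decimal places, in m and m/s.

x = 1.4381, ẋ = 4.3820

phase 1: p=0.0872, T=0.367, ωT=1.372910, cosh=2.100094, sinh=1.846726; start (x,ẋ)=(0.139100, 0.532700) → end (x,ẋ)=(0.459167, 1.477267)
phase 2: p=0.3275, T=0.392, ωT=1.466433, cosh=2.282248, sinh=2.051501; start (x,ẋ)=(0.459167, 1.477267) → end (x,ẋ)=(1.438126, 4.381960)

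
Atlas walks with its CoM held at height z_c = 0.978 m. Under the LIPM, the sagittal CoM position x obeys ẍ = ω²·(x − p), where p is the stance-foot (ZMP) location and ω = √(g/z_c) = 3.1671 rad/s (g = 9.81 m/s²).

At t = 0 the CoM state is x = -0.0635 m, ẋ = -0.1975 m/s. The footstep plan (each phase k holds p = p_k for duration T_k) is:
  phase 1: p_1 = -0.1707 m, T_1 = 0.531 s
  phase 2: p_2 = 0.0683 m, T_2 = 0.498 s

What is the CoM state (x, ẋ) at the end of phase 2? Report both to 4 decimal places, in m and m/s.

x = 0.0517, ẋ = 0.0833

phase 1: p=-0.1707, T=0.531, ωT=1.681730, cosh=2.780449, sinh=2.594398; start (x,ẋ)=(-0.063500, -0.197500) → end (x,ẋ)=(-0.034422, 0.331693)
phase 2: p=0.0683, T=0.498, ωT=1.577216, cosh=2.524003, sinh=2.317454; start (x,ẋ)=(-0.034422, 0.331693) → end (x,ẋ)=(0.051738, 0.083254)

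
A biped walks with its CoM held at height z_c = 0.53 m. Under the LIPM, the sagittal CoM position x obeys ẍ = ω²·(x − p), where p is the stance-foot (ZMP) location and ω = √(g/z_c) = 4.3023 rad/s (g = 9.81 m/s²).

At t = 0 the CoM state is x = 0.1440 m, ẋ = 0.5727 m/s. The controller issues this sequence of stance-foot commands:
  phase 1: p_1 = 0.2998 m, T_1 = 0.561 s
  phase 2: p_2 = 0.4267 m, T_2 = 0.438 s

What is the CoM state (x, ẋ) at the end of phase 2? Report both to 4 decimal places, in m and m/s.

phase 1: p=0.2998, T=0.561, ωT=2.413590, cosh=5.631750, sinh=5.542257; start (x,ẋ)=(0.144000, 0.572700) → end (x,ẋ)=(0.160130, -0.489662)
phase 2: p=0.4267, T=0.438, ωT=1.884407, cosh=3.367186, sinh=3.215267; start (x,ẋ)=(0.160130, -0.489662) → end (x,ẋ)=(-0.836833, -5.336258)

x = -0.8368, ẋ = -5.3363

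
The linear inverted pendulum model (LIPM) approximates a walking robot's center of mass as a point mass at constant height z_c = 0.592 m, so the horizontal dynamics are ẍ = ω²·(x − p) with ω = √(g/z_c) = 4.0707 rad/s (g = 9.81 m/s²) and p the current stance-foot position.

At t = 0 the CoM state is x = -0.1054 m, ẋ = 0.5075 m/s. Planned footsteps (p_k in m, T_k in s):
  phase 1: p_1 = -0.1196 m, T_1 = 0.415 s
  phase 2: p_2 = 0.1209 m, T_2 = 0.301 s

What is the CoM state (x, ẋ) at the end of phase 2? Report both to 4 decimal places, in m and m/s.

phase 1: p=-0.1196, T=0.415, ωT=1.689341, cosh=2.800274, sinh=2.615633; start (x,ẋ)=(-0.105400, 0.507500) → end (x,ẋ)=(0.246259, 1.572333)
phase 2: p=0.1209, T=0.301, ωT=1.225281, cosh=1.849399, sinh=1.555723; start (x,ẋ)=(0.246259, 1.572333) → end (x,ẋ)=(0.953646, 3.701752)

x = 0.9536, ẋ = 3.7018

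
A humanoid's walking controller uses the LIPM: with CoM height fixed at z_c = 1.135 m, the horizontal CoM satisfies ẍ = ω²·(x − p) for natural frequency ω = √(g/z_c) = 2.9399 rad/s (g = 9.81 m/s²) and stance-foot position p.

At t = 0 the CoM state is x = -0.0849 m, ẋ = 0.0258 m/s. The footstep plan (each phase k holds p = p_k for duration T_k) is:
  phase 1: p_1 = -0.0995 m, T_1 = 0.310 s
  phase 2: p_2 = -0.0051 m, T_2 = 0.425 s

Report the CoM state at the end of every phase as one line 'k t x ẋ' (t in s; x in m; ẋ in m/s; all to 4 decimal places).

1 0.3100 -0.0693 0.0820
2 0.7350 -0.0815 -0.1471

phase 1: p=-0.0995, T=0.310, ωT=0.911369, cosh=1.444850, sinh=1.042876; start (x,ẋ)=(-0.084900, 0.025800) → end (x,ẋ)=(-0.069253, 0.082040)
phase 2: p=-0.0051, T=0.425, ωT=1.249458, cosh=1.887555, sinh=1.600895; start (x,ẋ)=(-0.069253, 0.082040) → end (x,ẋ)=(-0.081518, -0.147080)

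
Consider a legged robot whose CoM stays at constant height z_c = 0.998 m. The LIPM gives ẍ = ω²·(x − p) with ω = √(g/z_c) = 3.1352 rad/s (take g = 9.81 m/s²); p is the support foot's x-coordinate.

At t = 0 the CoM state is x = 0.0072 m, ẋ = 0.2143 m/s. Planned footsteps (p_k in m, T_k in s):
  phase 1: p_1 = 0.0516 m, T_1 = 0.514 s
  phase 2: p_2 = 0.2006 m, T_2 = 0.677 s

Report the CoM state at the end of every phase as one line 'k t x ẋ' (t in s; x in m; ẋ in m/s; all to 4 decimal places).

1 0.5140 0.1004 0.2234
2 1.1910 0.0693 -0.3474

phase 1: p=0.0516, T=0.514, ωT=1.611493, cosh=2.604937, sinh=2.405348; start (x,ẋ)=(0.007200, 0.214300) → end (x,ẋ)=(0.100353, 0.223407)
phase 2: p=0.2006, T=0.677, ωT=2.122530, cosh=4.235987, sinh=4.116259; start (x,ẋ)=(0.100353, 0.223407) → end (x,ẋ)=(0.069271, -0.347366)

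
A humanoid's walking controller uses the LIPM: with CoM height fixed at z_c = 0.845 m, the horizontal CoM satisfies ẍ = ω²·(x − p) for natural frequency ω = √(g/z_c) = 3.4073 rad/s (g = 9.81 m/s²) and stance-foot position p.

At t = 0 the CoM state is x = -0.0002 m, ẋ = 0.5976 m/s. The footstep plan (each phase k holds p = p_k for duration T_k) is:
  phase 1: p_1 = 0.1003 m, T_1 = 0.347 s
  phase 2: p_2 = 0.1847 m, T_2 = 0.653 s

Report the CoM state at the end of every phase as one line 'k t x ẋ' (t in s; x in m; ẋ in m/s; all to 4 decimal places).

1 0.3470 0.1802 0.5603
2 1.0000 0.9153 2.5515

phase 1: p=0.1003, T=0.347, ωT=1.182333, cosh=1.784269, sinh=1.477707; start (x,ẋ)=(-0.000200, 0.597600) → end (x,ẋ)=(0.180153, 0.560263)
phase 2: p=0.1847, T=0.653, ωT=2.224967, cosh=4.680624, sinh=4.572553; start (x,ẋ)=(0.180153, 0.560263) → end (x,ẋ)=(0.915283, 2.551539)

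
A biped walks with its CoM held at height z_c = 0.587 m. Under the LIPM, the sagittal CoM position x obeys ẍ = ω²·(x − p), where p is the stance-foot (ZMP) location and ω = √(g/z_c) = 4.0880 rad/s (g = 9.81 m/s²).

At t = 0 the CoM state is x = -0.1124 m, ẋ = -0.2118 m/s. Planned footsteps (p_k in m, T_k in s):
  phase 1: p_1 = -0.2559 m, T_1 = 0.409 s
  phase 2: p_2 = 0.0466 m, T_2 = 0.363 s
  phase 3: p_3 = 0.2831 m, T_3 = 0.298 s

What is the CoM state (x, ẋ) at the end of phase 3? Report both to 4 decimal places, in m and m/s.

phase 1: p=-0.2559, T=0.409, ωT=1.671992, cosh=2.755316, sinh=2.567444; start (x,ẋ)=(-0.112400, -0.211800) → end (x,ẋ)=(0.006468, 0.922558)
phase 2: p=0.0466, T=0.363, ωT=1.483944, cosh=2.318524, sinh=2.091782; start (x,ẋ)=(0.006468, 0.922558) → end (x,ẋ)=(0.425616, 1.795798)
phase 3: p=0.2831, T=0.298, ωT=1.218224, cosh=1.838466, sinh=1.542711; start (x,ẋ)=(0.425616, 1.795798) → end (x,ẋ)=(1.222801, 4.200305)

x = 1.2228, ẋ = 4.2003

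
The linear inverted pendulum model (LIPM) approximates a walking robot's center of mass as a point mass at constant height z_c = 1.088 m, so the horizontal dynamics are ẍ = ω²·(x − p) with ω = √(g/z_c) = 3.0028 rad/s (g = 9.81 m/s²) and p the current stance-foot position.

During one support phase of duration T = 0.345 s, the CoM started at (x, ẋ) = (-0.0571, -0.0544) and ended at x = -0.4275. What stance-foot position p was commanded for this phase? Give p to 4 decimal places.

p = 0.5366

ωT = 3.0028·0.345 = 1.035966; cosh(ωT) = 1.586355, sinh(ωT) = 1.231472
x(T) = p + (x₀−p)·cosh(ωT) + (ẋ₀/ω)·sinh(ωT) ⇒ p·(1 − cosh) = x(T) − x₀·cosh − (ẋ₀/ω)·sinh
numerator   = -0.4275 − (-0.0571)·1.586355 − (-0.0544/3.0028)·1.231472 = -0.314609
denominator = 1 − 1.586355 = -0.586355
p = -0.314609 / -0.586355 = 0.5366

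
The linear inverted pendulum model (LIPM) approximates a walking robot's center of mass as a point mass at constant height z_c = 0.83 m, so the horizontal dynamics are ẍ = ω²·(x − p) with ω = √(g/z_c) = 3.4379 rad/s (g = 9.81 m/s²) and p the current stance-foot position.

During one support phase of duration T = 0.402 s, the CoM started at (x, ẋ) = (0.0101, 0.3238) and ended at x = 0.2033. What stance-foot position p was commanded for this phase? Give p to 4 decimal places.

ωT = 3.4379·0.402 = 1.382036; cosh(ωT) = 2.117034, sinh(ωT) = 1.865968
x(T) = p + (x₀−p)·cosh(ωT) + (ẋ₀/ω)·sinh(ωT) ⇒ p·(1 − cosh) = x(T) − x₀·cosh − (ẋ₀/ω)·sinh
numerator   = 0.2033 − (0.0101)·2.117034 − (0.3238/3.4379)·1.865968 = 0.006171
denominator = 1 − 2.117034 = -1.117034
p = 0.006171 / -1.117034 = -0.0055

p = -0.0055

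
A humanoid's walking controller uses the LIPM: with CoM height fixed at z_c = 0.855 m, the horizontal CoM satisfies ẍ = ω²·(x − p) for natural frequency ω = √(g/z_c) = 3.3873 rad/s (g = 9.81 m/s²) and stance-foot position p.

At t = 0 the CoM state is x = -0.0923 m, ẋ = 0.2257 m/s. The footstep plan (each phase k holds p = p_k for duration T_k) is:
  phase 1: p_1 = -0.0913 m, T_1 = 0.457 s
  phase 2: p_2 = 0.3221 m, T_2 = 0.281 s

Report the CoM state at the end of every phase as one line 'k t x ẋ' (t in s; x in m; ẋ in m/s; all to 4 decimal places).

1 0.4570 0.0558 0.5470
2 0.7380 0.1038 -0.1801

phase 1: p=-0.0913, T=0.457, ωT=1.547996, cosh=2.457356, sinh=2.244682; start (x,ẋ)=(-0.092300, 0.225700) → end (x,ẋ)=(0.055809, 0.547022)
phase 2: p=0.3221, T=0.281, ωT=0.951831, cosh=1.488241, sinh=1.102208; start (x,ẋ)=(0.055809, 0.547022) → end (x,ẋ)=(0.103792, -0.180101)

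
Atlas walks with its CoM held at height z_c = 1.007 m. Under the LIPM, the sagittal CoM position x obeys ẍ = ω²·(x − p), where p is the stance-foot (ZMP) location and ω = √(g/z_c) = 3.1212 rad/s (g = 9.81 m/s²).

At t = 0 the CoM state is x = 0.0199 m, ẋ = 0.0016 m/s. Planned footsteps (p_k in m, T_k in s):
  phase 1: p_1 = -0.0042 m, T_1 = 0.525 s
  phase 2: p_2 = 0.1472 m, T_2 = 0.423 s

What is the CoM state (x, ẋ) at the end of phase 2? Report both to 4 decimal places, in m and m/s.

phase 1: p=-0.0042, T=0.525, ωT=1.638630, cosh=2.671179, sinh=2.476933; start (x,ẋ)=(0.019900, 0.001600) → end (x,ẋ)=(0.061445, 0.190591)
phase 2: p=0.1472, T=0.423, ωT=1.320268, cosh=2.005744, sinh=1.738680; start (x,ẋ)=(0.061445, 0.190591) → end (x,ẋ)=(0.081367, -0.083095)

x = 0.0814, ẋ = -0.0831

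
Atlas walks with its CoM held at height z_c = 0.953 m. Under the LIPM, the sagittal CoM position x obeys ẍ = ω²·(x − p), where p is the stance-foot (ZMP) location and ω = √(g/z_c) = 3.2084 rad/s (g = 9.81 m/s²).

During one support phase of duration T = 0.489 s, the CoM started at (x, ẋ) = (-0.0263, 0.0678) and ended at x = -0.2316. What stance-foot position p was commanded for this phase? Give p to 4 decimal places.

p = 0.1424

ωT = 3.2084·0.489 = 1.568908; cosh(ωT) = 2.504836, sinh(ωT) = 2.296564
x(T) = p + (x₀−p)·cosh(ωT) + (ẋ₀/ω)·sinh(ωT) ⇒ p·(1 − cosh) = x(T) − x₀·cosh − (ẋ₀/ω)·sinh
numerator   = -0.2316 − (-0.0263)·2.504836 − (0.0678/3.2084)·2.296564 = -0.214254
denominator = 1 − 2.504836 = -1.504836
p = -0.214254 / -1.504836 = 0.1424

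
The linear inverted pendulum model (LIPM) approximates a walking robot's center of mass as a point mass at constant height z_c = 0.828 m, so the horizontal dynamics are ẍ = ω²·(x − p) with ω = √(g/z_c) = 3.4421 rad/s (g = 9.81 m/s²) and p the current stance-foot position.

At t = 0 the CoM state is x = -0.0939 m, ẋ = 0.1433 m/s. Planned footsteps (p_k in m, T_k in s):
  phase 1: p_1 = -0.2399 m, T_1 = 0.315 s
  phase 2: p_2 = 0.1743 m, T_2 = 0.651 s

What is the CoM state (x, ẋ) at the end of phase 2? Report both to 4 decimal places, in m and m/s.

phase 1: p=-0.2399, T=0.315, ωT=1.084261, cosh=1.647703, sinh=1.309552; start (x,ẋ)=(-0.093900, 0.143300) → end (x,ẋ)=(0.055183, 0.894227)
phase 2: p=0.1743, T=0.651, ωT=2.240807, cosh=4.753644, sinh=4.647272; start (x,ẋ)=(0.055183, 0.894227) → end (x,ẋ)=(0.815381, 2.345401)

x = 0.8154, ẋ = 2.3454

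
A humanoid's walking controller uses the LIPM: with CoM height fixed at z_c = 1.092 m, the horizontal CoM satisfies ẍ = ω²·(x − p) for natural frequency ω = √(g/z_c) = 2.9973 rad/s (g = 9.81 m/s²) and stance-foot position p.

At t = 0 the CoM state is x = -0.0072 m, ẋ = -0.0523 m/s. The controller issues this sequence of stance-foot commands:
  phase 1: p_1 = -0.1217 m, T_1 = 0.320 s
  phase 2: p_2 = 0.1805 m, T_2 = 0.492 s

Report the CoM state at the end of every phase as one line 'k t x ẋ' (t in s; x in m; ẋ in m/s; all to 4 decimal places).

1 0.3200 0.0302 0.3038
2 0.8120 0.0448 -0.2343

phase 1: p=-0.1217, T=0.320, ωT=0.959136, cosh=1.496332, sinh=1.113109; start (x,ẋ)=(-0.007200, -0.052300) → end (x,ẋ)=(0.030207, 0.303750)
phase 2: p=0.1805, T=0.492, ωT=1.474672, cosh=2.299227, sinh=2.070373; start (x,ẋ)=(0.030207, 0.303750) → end (x,ẋ)=(0.044758, -0.234254)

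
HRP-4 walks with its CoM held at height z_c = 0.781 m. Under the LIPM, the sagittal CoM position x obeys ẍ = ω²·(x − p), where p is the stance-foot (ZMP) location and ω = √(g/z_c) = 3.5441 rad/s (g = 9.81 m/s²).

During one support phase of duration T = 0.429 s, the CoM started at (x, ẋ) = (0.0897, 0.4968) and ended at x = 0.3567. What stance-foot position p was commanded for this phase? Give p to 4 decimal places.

p = 0.1171

ωT = 3.5441·0.429 = 1.520419; cosh(ωT) = 2.396381, sinh(ωT) = 2.177760
x(T) = p + (x₀−p)·cosh(ωT) + (ẋ₀/ω)·sinh(ωT) ⇒ p·(1 − cosh) = x(T) − x₀·cosh − (ẋ₀/ω)·sinh
numerator   = 0.3567 − (0.0897)·2.396381 − (0.4968/3.5441)·2.177760 = -0.163526
denominator = 1 − 2.396381 = -1.396381
p = -0.163526 / -1.396381 = 0.1171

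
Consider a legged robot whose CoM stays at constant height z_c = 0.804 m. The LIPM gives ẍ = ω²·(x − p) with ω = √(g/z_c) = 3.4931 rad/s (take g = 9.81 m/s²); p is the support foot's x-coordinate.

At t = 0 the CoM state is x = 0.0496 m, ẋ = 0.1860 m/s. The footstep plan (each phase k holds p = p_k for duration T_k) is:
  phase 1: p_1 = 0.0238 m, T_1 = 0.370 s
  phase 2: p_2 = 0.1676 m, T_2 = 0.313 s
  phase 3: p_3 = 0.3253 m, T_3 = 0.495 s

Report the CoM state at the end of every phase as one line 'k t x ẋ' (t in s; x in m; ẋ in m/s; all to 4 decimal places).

1 0.3700 0.1640 0.5159
2 0.6830 0.3572 0.8395
3 1.1780 1.0739 2.7441

phase 1: p=0.0238, T=0.370, ωT=1.292447, cosh=1.958142, sinh=1.683544; start (x,ẋ)=(0.049600, 0.186000) → end (x,ẋ)=(0.163965, 0.515939)
phase 2: p=0.1676, T=0.313, ωT=1.093340, cosh=1.659660, sinh=1.324565; start (x,ẋ)=(0.163965, 0.515939) → end (x,ẋ)=(0.357209, 0.839466)
phase 3: p=0.3253, T=0.495, ωT=1.729085, cosh=2.906470, sinh=2.729023; start (x,ẋ)=(0.357209, 0.839466) → end (x,ẋ)=(1.073883, 2.744059)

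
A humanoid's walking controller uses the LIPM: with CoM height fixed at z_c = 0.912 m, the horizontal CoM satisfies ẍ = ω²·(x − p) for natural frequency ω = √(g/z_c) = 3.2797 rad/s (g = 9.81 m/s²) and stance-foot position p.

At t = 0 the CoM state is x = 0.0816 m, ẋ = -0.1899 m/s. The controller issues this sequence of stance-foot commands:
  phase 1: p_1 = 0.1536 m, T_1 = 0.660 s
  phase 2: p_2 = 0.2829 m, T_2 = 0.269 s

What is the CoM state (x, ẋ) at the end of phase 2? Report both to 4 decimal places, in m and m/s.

x = -1.2675, ẋ = -4.9073

phase 1: p=0.1536, T=0.660, ωT=2.164602, cosh=4.412965, sinh=4.298169; start (x,ẋ)=(0.081600, -0.189900) → end (x,ẋ)=(-0.413005, -1.852985)
phase 2: p=0.2829, T=0.269, ωT=0.882239, cosh=1.415080, sinh=1.001225; start (x,ẋ)=(-0.413005, -1.852985) → end (x,ẋ)=(-1.267538, -4.907275)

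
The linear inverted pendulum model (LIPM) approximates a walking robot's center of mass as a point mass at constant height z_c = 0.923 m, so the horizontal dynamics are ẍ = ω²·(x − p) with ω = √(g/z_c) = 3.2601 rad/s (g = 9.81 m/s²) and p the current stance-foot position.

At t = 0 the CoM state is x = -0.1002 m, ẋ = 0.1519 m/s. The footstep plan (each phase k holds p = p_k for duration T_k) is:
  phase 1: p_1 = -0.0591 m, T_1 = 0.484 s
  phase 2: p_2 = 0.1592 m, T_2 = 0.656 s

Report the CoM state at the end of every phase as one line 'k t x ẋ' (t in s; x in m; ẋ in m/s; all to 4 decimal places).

1 0.4840 -0.0548 0.0729
2 1.1400 -0.6682 -2.6067

phase 1: p=-0.0591, T=0.484, ωT=1.577888, cosh=2.525563, sinh=2.319152; start (x,ẋ)=(-0.100200, 0.151900) → end (x,ẋ)=(-0.054843, 0.072890)
phase 2: p=0.1592, T=0.656, ωT=2.138626, cosh=4.302790, sinh=4.184974; start (x,ẋ)=(-0.054843, 0.072890) → end (x,ẋ)=(-0.668214, -2.606651)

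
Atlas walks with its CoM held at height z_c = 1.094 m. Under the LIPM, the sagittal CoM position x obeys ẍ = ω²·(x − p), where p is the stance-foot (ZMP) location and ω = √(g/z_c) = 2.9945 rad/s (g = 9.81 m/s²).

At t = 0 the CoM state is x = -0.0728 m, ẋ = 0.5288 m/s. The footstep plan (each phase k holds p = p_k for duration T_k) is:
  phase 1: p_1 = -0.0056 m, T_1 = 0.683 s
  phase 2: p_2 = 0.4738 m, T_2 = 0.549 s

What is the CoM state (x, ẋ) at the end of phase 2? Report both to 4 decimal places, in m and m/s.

phase 1: p=-0.0056, T=0.683, ωT=2.045244, cosh=3.930195, sinh=3.800846; start (x,ẋ)=(-0.072800, 0.528800) → end (x,ẋ)=(0.401484, 1.313441)
phase 2: p=0.4738, T=0.549, ωT=1.643981, cosh=2.684470, sinh=2.491261; start (x,ẋ)=(0.401484, 1.313441) → end (x,ẋ)=(1.372381, 2.986410)

x = 1.3724, ẋ = 2.9864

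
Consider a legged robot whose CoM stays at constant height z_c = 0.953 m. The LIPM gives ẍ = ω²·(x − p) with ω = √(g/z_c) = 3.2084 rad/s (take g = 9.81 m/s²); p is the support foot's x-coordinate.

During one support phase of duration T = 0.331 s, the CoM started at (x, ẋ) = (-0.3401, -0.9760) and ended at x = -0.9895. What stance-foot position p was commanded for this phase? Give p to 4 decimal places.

p = 0.0834

ωT = 3.2084·0.331 = 1.061980; cosh(ωT) = 1.618932, sinh(ωT) = 1.273161
x(T) = p + (x₀−p)·cosh(ωT) + (ẋ₀/ω)·sinh(ωT) ⇒ p·(1 − cosh) = x(T) − x₀·cosh − (ẋ₀/ω)·sinh
numerator   = -0.9895 − (-0.3401)·1.618932 − (-0.9760/3.2084)·1.273161 = -0.051604
denominator = 1 − 1.618932 = -0.618932
p = -0.051604 / -0.618932 = 0.0834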